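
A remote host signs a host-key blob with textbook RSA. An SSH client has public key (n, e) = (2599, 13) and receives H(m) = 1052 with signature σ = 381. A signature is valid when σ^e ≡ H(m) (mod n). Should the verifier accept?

σ^2 ≡ 381^2 = 145161 ≡ 2216
σ^4 ≡ 2216^2 = 4910656 ≡ 1145
σ^8 ≡ 1145^2 = 1311025 ≡ 1129
13 = 8 + 4 + 1, so σ^13 ≡ 1129·1145·381 ≡ 2308 (mod 2599)
The recovered value 2308 does not match the digest 1052.

reject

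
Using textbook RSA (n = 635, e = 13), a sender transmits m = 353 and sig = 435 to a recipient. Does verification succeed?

fails

sig^2 ≡ 435^2 = 189225 ≡ 630
sig^4 ≡ 630^2 = 396900 ≡ 25
sig^8 ≡ 25^2 = 625
13 = 8 + 4 + 1, so sig^13 ≡ 625·25·435 ≡ 470 (mod 635)
470 ≠ 353, so verification fails.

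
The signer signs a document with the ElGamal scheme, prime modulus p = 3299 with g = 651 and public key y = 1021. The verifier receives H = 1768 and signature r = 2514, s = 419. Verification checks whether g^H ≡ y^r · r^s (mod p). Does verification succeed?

Left side g^H mod p:
651^2 = 423801 ≡ 1529
651^4 ≡ 1529^2 = 2337841 ≡ 2149
651^8 ≡ 2149^2 = 4618201 ≡ 2900
651^16 ≡ 2900^2 = 8410000 ≡ 849
651^32 ≡ 849^2 = 720801 ≡ 1619
651^64 ≡ 1619^2 = 2621161 ≡ 1755
651^128 ≡ 1755^2 = 3080025 ≡ 2058
651^256 ≡ 2058^2 = 4235364 ≡ 2747
651^512 ≡ 2747^2 = 7546009 ≡ 1196
651^1024 ≡ 1196^2 = 1430416 ≡ 1949
1768 = 1024 + 512 + 128 + 64 + 32 + 8, so 651^1768 ≡ 1949·1196·2058·1755·1619·2900 ≡ 323 (mod 3299)
Right side y^r · r^s mod p:
1021^2 = 1042441 ≡ 3256
1021^4 ≡ 3256^2 = 10601536 ≡ 1849
1021^8 ≡ 1849^2 = 3418801 ≡ 1037
1021^16 ≡ 1037^2 = 1075369 ≡ 3194
1021^32 ≡ 3194^2 = 10201636 ≡ 1128
1021^64 ≡ 1128^2 = 1272384 ≡ 2269
1021^128 ≡ 2269^2 = 5148361 ≡ 1921
1021^256 ≡ 1921^2 = 3690241 ≡ 1959
1021^512 ≡ 1959^2 = 3837681 ≡ 944
1021^1024 ≡ 944^2 = 891136 ≡ 406
1021^2048 ≡ 406^2 = 164836 ≡ 3185
2514 = 2048 + 256 + 128 + 64 + 16 + 2, so 1021^2514 ≡ 3185·1959·1921·2269·3194·3256 ≡ 842 (mod 3299)
2514^2 = 6320196 ≡ 2611
2514^4 ≡ 2611^2 = 6817321 ≡ 1587
2514^8 ≡ 1587^2 = 2518569 ≡ 1432
2514^16 ≡ 1432^2 = 2050624 ≡ 1945
2514^32 ≡ 1945^2 = 3783025 ≡ 2371
2514^64 ≡ 2371^2 = 5621641 ≡ 145
2514^128 ≡ 145^2 = 21025 ≡ 1231
2514^256 ≡ 1231^2 = 1515361 ≡ 1120
419 = 256 + 128 + 32 + 2 + 1, so 2514^419 ≡ 1120·1231·2371·2611·2514 ≡ 2926 (mod 3299)
842·2926 = 2463692 ≡ 2638 (mod 3299)
323 ≠ 2638, so verification fails.

fails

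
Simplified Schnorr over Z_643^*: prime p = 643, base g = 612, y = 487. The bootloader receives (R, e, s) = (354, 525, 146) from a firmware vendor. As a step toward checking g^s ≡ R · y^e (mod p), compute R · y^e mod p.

487^2 = 237169 ≡ 545
487^4 ≡ 545^2 = 297025 ≡ 602
487^8 ≡ 602^2 = 362404 ≡ 395
487^16 ≡ 395^2 = 156025 ≡ 419
487^32 ≡ 419^2 = 175561 ≡ 22
487^64 ≡ 22^2 = 484
487^128 ≡ 484^2 = 234256 ≡ 204
487^256 ≡ 204^2 = 41616 ≡ 464
487^512 ≡ 464^2 = 215296 ≡ 534
525 = 512 + 8 + 4 + 1, so 487^525 ≡ 534·395·602·487 ≡ 402 (mod 643)
R · y^e ≡ 354·402 = 142308 ≡ 205 (mod 643)

205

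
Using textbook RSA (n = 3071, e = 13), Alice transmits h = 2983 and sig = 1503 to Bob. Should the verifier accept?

Squares mod 3071: sig^1≡1503, sig^2≡1824, sig^4≡1083, sig^8≡2838
13 = 8 + 4 + 1, so sig^13 ≡ 2838·1083·1503 ≡ 2983 (mod 3071)
sig^13 mod 3071 = 2983 matches h.

accept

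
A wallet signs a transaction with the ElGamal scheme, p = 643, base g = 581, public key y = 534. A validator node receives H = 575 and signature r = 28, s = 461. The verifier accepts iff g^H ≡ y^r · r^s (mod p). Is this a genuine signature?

Left side g^H mod p:
Squares mod 643: 581^1≡581, 581^2≡629, 581^4≡196, 581^8≡479, 581^16≡533, 581^32≡526, 581^64≡186, 581^128≡517, 581^256≡444, 581^512≡378
575 = 512 + 32 + 16 + 8 + 4 + 2 + 1, so 581^575 ≡ 378·526·533·479·196·629·581 ≡ 152 (mod 643)
Right side y^r · r^s mod p:
Squares mod 643: 534^1≡534, 534^2≡307, 534^4≡371, 534^8≡39, 534^16≡235
28 = 16 + 8 + 4, so 534^28 ≡ 235·39·371 ≡ 31 (mod 643)
Squares mod 643: 28^1≡28, 28^2≡141, 28^4≡591, 28^8≡132, 28^16≡63, 28^32≡111, 28^64≡104, 28^128≡528, 28^256≡365
461 = 256 + 128 + 64 + 8 + 4 + 1, so 28^461 ≡ 365·528·104·132·591·28 ≡ 399 (mod 643)
31·399 = 12369 ≡ 152 (mod 643)
152 ≡ 152 (mod 643), so the signature is genuine.

genuine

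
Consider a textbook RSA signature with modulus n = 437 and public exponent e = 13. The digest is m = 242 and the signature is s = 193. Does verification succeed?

passes

Squares mod 437: s^1≡193, s^2≡104, s^4≡328, s^8≡82
13 = 8 + 4 + 1, so s^13 ≡ 82·328·193 ≡ 242 (mod 437)
242 = m, so the signature checks out.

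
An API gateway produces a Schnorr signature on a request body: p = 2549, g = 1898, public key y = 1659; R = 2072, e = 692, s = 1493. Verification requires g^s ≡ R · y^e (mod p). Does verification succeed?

g^s mod p:
1898^2 = 3602404 ≡ 667
1898^4 ≡ 667^2 = 444889 ≡ 1363
1898^8 ≡ 1363^2 = 1857769 ≡ 2097
1898^16 ≡ 2097^2 = 4397409 ≡ 384
1898^32 ≡ 384^2 = 147456 ≡ 2163
1898^64 ≡ 2163^2 = 4678569 ≡ 1154
1898^128 ≡ 1154^2 = 1331716 ≡ 1138
1898^256 ≡ 1138^2 = 1295044 ≡ 152
1898^512 ≡ 152^2 = 23104 ≡ 163
1898^1024 ≡ 163^2 = 26569 ≡ 1079
1493 = 1024 + 256 + 128 + 64 + 16 + 4 + 1, so 1898^1493 ≡ 1079·152·1138·1154·384·1363·1898 ≡ 798 (mod 2549)
R · y^e mod p:
1659^2 = 2752281 ≡ 1910
1659^4 ≡ 1910^2 = 3648100 ≡ 481
1659^8 ≡ 481^2 = 231361 ≡ 1951
1659^16 ≡ 1951^2 = 3806401 ≡ 744
1659^32 ≡ 744^2 = 553536 ≡ 403
1659^64 ≡ 403^2 = 162409 ≡ 1822
1659^128 ≡ 1822^2 = 3319684 ≡ 886
1659^256 ≡ 886^2 = 784996 ≡ 2453
1659^512 ≡ 2453^2 = 6017209 ≡ 1569
692 = 512 + 128 + 32 + 16 + 4, so 1659^692 ≡ 1569·886·403·744·481 ≡ 1361 (mod 2549)
2072·1361 = 2819992 ≡ 798 (mod 2549)
798 ≡ 798 (mod 2549); signature holds.

passes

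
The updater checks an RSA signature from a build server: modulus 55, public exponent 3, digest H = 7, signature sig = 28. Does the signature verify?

verifies

sig^3 mod 55 = 7
sig^3 mod 55 = 7 matches H.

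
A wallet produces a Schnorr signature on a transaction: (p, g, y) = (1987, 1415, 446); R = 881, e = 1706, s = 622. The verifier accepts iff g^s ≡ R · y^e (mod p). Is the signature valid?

g^s mod p:
Squares mod 1987: 1415^1≡1415, 1415^2≡1316, 1415^4≡1179, 1415^8≡1128, 1415^16≡704, 1415^32≡853, 1415^64≡367, 1415^128≡1560, 1415^256≡1512, 1415^512≡1094
622 = 512 + 64 + 32 + 8 + 4 + 2, so 1415^622 ≡ 1094·367·853·1128·1179·1316 ≡ 917 (mod 1987)
R · y^e mod p:
Squares mod 1987: 446^1≡446, 446^2≡216, 446^4≡955, 446^8≡1979, 446^16≡64, 446^32≡122, 446^64≡975, 446^128≡839, 446^256≡523, 446^512≡1310, 446^1024≡1319
1706 = 1024 + 512 + 128 + 32 + 8 + 2, so 446^1706 ≡ 1319·1310·839·122·1979·216 ≡ 716 (mod 1987)
881·716 = 630796 ≡ 917 (mod 1987)
917 ≡ 917 (mod 1987); signature holds.

valid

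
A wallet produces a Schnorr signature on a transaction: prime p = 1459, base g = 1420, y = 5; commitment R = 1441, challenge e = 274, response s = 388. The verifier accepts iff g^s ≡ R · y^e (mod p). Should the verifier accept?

g^s mod p:
1420^2 = 2016400 ≡ 62
1420^4 ≡ 62^2 = 3844 ≡ 926
1420^8 ≡ 926^2 = 857476 ≡ 1043
1420^16 ≡ 1043^2 = 1087849 ≡ 894
1420^32 ≡ 894^2 = 799236 ≡ 1163
1420^64 ≡ 1163^2 = 1352569 ≡ 76
1420^128 ≡ 76^2 = 5776 ≡ 1399
1420^256 ≡ 1399^2 = 1957201 ≡ 682
388 = 256 + 128 + 4, so 1420^388 ≡ 682·1399·926 ≡ 1228 (mod 1459)
R · y^e mod p:
5^2 = 25
5^4 ≡ 25^2 = 625
5^8 ≡ 625^2 = 390625 ≡ 1072
5^16 ≡ 1072^2 = 1149184 ≡ 951
5^32 ≡ 951^2 = 904401 ≡ 1280
5^64 ≡ 1280^2 = 1638400 ≡ 1402
5^128 ≡ 1402^2 = 1965604 ≡ 331
5^256 ≡ 331^2 = 109561 ≡ 136
274 = 256 + 16 + 2, so 5^274 ≡ 136·951·25 ≡ 256 (mod 1459)
1441·256 = 368896 ≡ 1228 (mod 1459)
1228 ≡ 1228 (mod 1459); signature holds.

accept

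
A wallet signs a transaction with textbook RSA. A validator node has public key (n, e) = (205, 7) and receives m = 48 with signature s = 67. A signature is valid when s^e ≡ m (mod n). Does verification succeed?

passes

Squares mod 205: s^1≡67, s^2≡184, s^4≡31
7 = 4 + 2 + 1, so s^7 ≡ 31·184·67 ≡ 48 (mod 205)
Since 48 equals the digest 48, verification succeeds.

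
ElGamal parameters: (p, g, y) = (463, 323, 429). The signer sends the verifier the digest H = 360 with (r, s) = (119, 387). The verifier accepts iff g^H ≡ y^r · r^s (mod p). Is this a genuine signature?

Left side g^H mod p:
Squares mod 463: 323^1≡323, 323^2≡154, 323^4≡103, 323^8≡423, 323^16≡211, 323^32≡73, 323^64≡236, 323^128≡136, 323^256≡439
360 = 256 + 64 + 32 + 8, so 323^360 ≡ 439·236·73·423 ≡ 57 (mod 463)
Right side y^r · r^s mod p:
Squares mod 463: 429^1≡429, 429^2≡230, 429^4≡118, 429^8≡34, 429^16≡230, 429^32≡118, 429^64≡34
119 = 64 + 32 + 16 + 4 + 2 + 1, so 429^119 ≡ 34·118·230·118·230·429 ≡ 462 (mod 463)
Squares mod 463: 119^1≡119, 119^2≡271, 119^4≡287, 119^8≡418, 119^16≡173, 119^32≡297, 119^64≡239, 119^128≡172, 119^256≡415
387 = 256 + 128 + 2 + 1, so 119^387 ≡ 415·172·271·119 ≡ 406 (mod 463)
462·406 = 187572 ≡ 57 (mod 463)
57 ≡ 57 (mod 463), so the signature is genuine.

genuine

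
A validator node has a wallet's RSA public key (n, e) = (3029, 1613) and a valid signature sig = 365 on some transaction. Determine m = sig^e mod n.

sig^1613 mod 3029 = 963

963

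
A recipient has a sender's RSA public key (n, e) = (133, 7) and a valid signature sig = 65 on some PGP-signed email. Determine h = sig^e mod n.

sig^2 ≡ 65^2 = 4225 ≡ 102
sig^4 ≡ 102^2 = 10404 ≡ 30
7 = 4 + 2 + 1, so sig^7 ≡ 30·102·65 ≡ 65 (mod 133)

65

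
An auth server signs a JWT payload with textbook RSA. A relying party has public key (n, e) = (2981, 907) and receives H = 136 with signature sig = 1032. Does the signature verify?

sig^907 mod 2981 = 136
sig^907 mod 2981 = 136 matches H.

verifies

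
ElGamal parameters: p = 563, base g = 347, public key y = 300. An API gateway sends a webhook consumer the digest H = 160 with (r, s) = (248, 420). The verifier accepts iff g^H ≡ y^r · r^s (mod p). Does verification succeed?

passes

Left side g^H mod p:
347^2 = 120409 ≡ 490
347^4 ≡ 490^2 = 240100 ≡ 262
347^8 ≡ 262^2 = 68644 ≡ 521
347^16 ≡ 521^2 = 271441 ≡ 75
347^32 ≡ 75^2 = 5625 ≡ 558
347^64 ≡ 558^2 = 311364 ≡ 25
347^128 ≡ 25^2 = 625 ≡ 62
160 = 128 + 32, so 347^160 ≡ 62·558 ≡ 253 (mod 563)
Right side y^r · r^s mod p:
300^2 = 90000 ≡ 483
300^4 ≡ 483^2 = 233289 ≡ 207
300^8 ≡ 207^2 = 42849 ≡ 61
300^16 ≡ 61^2 = 3721 ≡ 343
300^32 ≡ 343^2 = 117649 ≡ 545
300^64 ≡ 545^2 = 297025 ≡ 324
300^128 ≡ 324^2 = 104976 ≡ 258
248 = 128 + 64 + 32 + 16 + 8, so 300^248 ≡ 258·324·545·343·61 ≡ 399 (mod 563)
248^2 = 61504 ≡ 137
248^4 ≡ 137^2 = 18769 ≡ 190
248^8 ≡ 190^2 = 36100 ≡ 68
248^16 ≡ 68^2 = 4624 ≡ 120
248^32 ≡ 120^2 = 14400 ≡ 325
248^64 ≡ 325^2 = 105625 ≡ 344
248^128 ≡ 344^2 = 118336 ≡ 106
248^256 ≡ 106^2 = 11236 ≡ 539
420 = 256 + 128 + 32 + 4, so 248^420 ≡ 539·106·325·190 ≡ 201 (mod 563)
399·201 = 80199 ≡ 253 (mod 563)
253 ≡ 253 (mod 563), so the signature is genuine.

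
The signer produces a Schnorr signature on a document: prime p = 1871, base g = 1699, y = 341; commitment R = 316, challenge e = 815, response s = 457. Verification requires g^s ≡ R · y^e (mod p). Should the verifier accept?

g^s mod p:
1699^2 = 2886601 ≡ 1519
1699^4 ≡ 1519^2 = 2307361 ≡ 418
1699^8 ≡ 418^2 = 174724 ≡ 721
1699^16 ≡ 721^2 = 519841 ≡ 1574
1699^32 ≡ 1574^2 = 2477476 ≡ 272
1699^64 ≡ 272^2 = 73984 ≡ 1015
1699^128 ≡ 1015^2 = 1030225 ≡ 1175
1699^256 ≡ 1175^2 = 1380625 ≡ 1698
457 = 256 + 128 + 64 + 8 + 1, so 1699^457 ≡ 1698·1175·1015·721·1699 ≡ 1023 (mod 1871)
R · y^e mod p:
341^2 = 116281 ≡ 279
341^4 ≡ 279^2 = 77841 ≡ 1130
341^8 ≡ 1130^2 = 1276900 ≡ 878
341^16 ≡ 878^2 = 770884 ≡ 32
341^32 ≡ 32^2 = 1024
341^64 ≡ 1024^2 = 1048576 ≡ 816
341^128 ≡ 816^2 = 665856 ≡ 1651
341^256 ≡ 1651^2 = 2725801 ≡ 1625
341^512 ≡ 1625^2 = 2640625 ≡ 644
815 = 512 + 256 + 32 + 8 + 4 + 2 + 1, so 341^815 ≡ 644·1625·1024·878·1130·279·341 ≡ 21 (mod 1871)
316·21 = 6636 ≡ 1023 (mod 1871)
1023 ≡ 1023 (mod 1871); signature holds.

accept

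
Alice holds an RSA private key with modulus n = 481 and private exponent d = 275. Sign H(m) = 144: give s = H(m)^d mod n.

Squares mod 481: (H(m))^1≡144, (H(m))^2≡53, (H(m))^4≡404, (H(m))^8≡157, (H(m))^16≡118, (H(m))^32≡456, (H(m))^64≡144, (H(m))^128≡53, (H(m))^256≡404
275 = 256 + 16 + 2 + 1, so (H(m))^275 ≡ 404·118·53·144 ≡ 456 (mod 481)

456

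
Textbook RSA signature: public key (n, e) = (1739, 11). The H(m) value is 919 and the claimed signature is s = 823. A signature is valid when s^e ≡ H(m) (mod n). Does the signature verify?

does not verify

s^2 ≡ 823^2 = 677329 ≡ 858
s^4 ≡ 858^2 = 736164 ≡ 567
s^8 ≡ 567^2 = 321489 ≡ 1513
11 = 8 + 2 + 1, so s^11 ≡ 1513·858·823 ≡ 7 (mod 1739)
7 ≠ 919, so verification fails.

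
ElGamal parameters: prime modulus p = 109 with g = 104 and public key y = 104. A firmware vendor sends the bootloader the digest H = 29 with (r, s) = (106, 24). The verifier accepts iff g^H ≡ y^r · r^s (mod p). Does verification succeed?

fails

Left side g^H mod p:
Squares mod 109: 104^1≡104, 104^2≡25, 104^4≡80, 104^8≡78, 104^16≡89
29 = 16 + 8 + 4 + 1, so 104^29 ≡ 89·78·80·104 ≡ 84 (mod 109)
Right side y^r · r^s mod p:
Squares mod 109: 104^1≡104, 104^2≡25, 104^4≡80, 104^8≡78, 104^16≡89, 104^32≡73, 104^64≡97
106 = 64 + 32 + 8 + 2, so 104^106 ≡ 97·73·78·25 ≡ 48 (mod 109)
Squares mod 109: 106^1≡106, 106^2≡9, 106^4≡81, 106^8≡21, 106^16≡5
24 = 16 + 8, so 106^24 ≡ 5·21 ≡ 105 (mod 109)
48·105 = 5040 ≡ 26 (mod 109)
84 ≠ 26, so verification fails.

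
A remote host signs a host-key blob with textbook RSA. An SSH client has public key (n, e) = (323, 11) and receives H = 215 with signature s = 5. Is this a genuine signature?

genuine

s^2 ≡ 5^2 = 25
s^4 ≡ 25^2 = 625 ≡ 302
s^8 ≡ 302^2 = 91204 ≡ 118
11 = 8 + 2 + 1, so s^11 ≡ 118·25·5 ≡ 215 (mod 323)
s^11 mod 323 = 215 matches H.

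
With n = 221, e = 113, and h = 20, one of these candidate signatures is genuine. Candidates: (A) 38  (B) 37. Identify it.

Candidate A: 38^2 = 1444 ≡ 118; 38^4 ≡ 118^2 = 13924 ≡ 1; 38^8 ≡ 1^2 = 1; 38^16 ≡ 1^2 = 1; 38^32 ≡ 1^2 = 1; 38^64 ≡ 1^2 = 1; 113 = 64 + 32 + 16 + 1, so 38^113 ≡ 1·1·1·38 ≡ 38 (mod 221)
Candidate B: 37^2 = 1369 ≡ 43; 37^4 ≡ 43^2 = 1849 ≡ 81; 37^8 ≡ 81^2 = 6561 ≡ 152; 37^16 ≡ 152^2 = 23104 ≡ 120; 37^32 ≡ 120^2 = 14400 ≡ 35; 37^64 ≡ 35^2 = 1225 ≡ 120; 113 = 64 + 32 + 16 + 1, so 37^113 ≡ 120·35·120·37 ≡ 20 (mod 221)
  → matches h = 20

B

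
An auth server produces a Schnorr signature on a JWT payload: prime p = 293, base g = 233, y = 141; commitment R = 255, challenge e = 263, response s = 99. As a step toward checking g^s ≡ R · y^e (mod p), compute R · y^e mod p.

202

Squares mod 293: 141^1≡141, 141^2≡250, 141^4≡91, 141^8≡77, 141^16≡69, 141^32≡73, 141^64≡55, 141^128≡95, 141^256≡235
263 = 256 + 4 + 2 + 1, so 141^263 ≡ 235·91·250·141 ≡ 226 (mod 293)
R · y^e ≡ 255·226 = 57630 ≡ 202 (mod 293)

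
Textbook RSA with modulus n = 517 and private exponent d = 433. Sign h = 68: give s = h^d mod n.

404

Squares mod 517: h^1≡68, h^2≡488, h^4≡324, h^8≡25, h^16≡108, h^32≡290, h^64≡346, h^128≡289, h^256≡284
433 = 256 + 128 + 32 + 16 + 1, so h^433 ≡ 284·289·290·108·68 ≡ 404 (mod 517)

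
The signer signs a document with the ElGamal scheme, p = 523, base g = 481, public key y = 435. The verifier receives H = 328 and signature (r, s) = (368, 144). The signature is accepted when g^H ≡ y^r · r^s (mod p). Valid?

no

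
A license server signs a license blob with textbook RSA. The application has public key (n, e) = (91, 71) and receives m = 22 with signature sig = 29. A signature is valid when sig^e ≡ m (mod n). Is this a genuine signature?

sig^2 ≡ 29^2 = 841 ≡ 22
sig^4 ≡ 22^2 = 484 ≡ 29
sig^8 ≡ 29^2 = 841 ≡ 22
sig^16 ≡ 22^2 = 484 ≡ 29
sig^32 ≡ 29^2 = 841 ≡ 22
sig^64 ≡ 22^2 = 484 ≡ 29
71 = 64 + 4 + 2 + 1, so sig^71 ≡ 29·29·22·29 ≡ 22 (mod 91)
sig^71 mod 91 = 22 matches m.

genuine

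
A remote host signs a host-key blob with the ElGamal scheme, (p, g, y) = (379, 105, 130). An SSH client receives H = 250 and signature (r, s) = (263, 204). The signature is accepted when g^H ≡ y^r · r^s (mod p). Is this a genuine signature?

genuine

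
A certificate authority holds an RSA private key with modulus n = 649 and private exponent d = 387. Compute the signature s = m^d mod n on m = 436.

m^2 ≡ 436^2 = 190096 ≡ 588
m^4 ≡ 588^2 = 345744 ≡ 476
m^8 ≡ 476^2 = 226576 ≡ 75
m^16 ≡ 75^2 = 5625 ≡ 433
m^32 ≡ 433^2 = 187489 ≡ 577
m^64 ≡ 577^2 = 332929 ≡ 641
m^128 ≡ 641^2 = 410881 ≡ 64
m^256 ≡ 64^2 = 4096 ≡ 202
387 = 256 + 128 + 2 + 1, so m^387 ≡ 202·64·588·436 ≡ 622 (mod 649)

622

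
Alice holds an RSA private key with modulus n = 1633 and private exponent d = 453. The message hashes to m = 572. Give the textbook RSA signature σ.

750

m^2 ≡ 572^2 = 327184 ≡ 584
m^4 ≡ 584^2 = 341056 ≡ 1392
m^8 ≡ 1392^2 = 1937664 ≡ 926
m^16 ≡ 926^2 = 857476 ≡ 151
m^32 ≡ 151^2 = 22801 ≡ 1572
m^64 ≡ 1572^2 = 2471184 ≡ 455
m^128 ≡ 455^2 = 207025 ≡ 1267
m^256 ≡ 1267^2 = 1605289 ≡ 50
453 = 256 + 128 + 64 + 4 + 1, so m^453 ≡ 50·1267·455·1392·572 ≡ 750 (mod 1633)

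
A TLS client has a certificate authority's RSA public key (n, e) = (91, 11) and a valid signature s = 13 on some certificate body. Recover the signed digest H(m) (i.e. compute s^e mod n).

s^2 ≡ 13^2 = 169 ≡ 78
s^4 ≡ 78^2 = 6084 ≡ 78
s^8 ≡ 78^2 = 6084 ≡ 78
11 = 8 + 2 + 1, so s^11 ≡ 78·78·13 ≡ 13 (mod 91)

13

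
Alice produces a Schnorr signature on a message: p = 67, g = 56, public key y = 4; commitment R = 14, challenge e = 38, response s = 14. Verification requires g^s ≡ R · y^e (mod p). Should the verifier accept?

g^s mod p:
56^14 mod 67 = 65
R · y^e mod p:
4^38 mod 67 = 19
14·19 = 266 ≡ 65 (mod 67)
65 ≡ 65 (mod 67); signature holds.

accept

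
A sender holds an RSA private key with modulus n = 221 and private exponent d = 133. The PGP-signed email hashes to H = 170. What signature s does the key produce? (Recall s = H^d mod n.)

Squares mod 221: H^1≡170, H^2≡170, H^4≡170, H^8≡170, H^16≡170, H^32≡170, H^64≡170, H^128≡170
133 = 128 + 4 + 1, so H^133 ≡ 170·170·170 ≡ 170 (mod 221)

170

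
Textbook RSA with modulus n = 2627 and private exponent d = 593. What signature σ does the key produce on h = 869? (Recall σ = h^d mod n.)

298

Squares mod 2627: h^1≡869, h^2≡1212, h^4≡451, h^8≡1122, h^16≡551, h^32≡1496, h^64≡2439, h^128≡1193, h^256≡2042, h^512≡715
593 = 512 + 64 + 16 + 1, so h^593 ≡ 715·2439·551·869 ≡ 298 (mod 2627)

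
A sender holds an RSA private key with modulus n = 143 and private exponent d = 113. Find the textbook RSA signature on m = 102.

m^2 ≡ 102^2 = 10404 ≡ 108
m^4 ≡ 108^2 = 11664 ≡ 81
m^8 ≡ 81^2 = 6561 ≡ 126
m^16 ≡ 126^2 = 15876 ≡ 3
m^32 ≡ 3^2 = 9
m^64 ≡ 9^2 = 81
113 = 64 + 32 + 16 + 1, so m^113 ≡ 81·9·3·102 ≡ 137 (mod 143)

137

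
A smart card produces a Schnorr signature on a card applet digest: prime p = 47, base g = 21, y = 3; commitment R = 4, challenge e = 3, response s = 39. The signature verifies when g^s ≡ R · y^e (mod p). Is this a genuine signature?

genuine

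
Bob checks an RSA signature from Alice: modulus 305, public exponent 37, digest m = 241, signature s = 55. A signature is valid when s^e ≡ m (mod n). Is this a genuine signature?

forged

s^2 ≡ 55^2 = 3025 ≡ 280
s^4 ≡ 280^2 = 78400 ≡ 15
s^8 ≡ 15^2 = 225
s^16 ≡ 225^2 = 50625 ≡ 300
s^32 ≡ 300^2 = 90000 ≡ 25
37 = 32 + 4 + 1, so s^37 ≡ 25·15·55 ≡ 190 (mod 305)
s^37 mod 305 = 190, but m = 241.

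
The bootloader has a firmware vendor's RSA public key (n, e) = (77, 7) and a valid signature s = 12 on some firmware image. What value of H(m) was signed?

s^2 ≡ 12^2 = 144 ≡ 67
s^4 ≡ 67^2 = 4489 ≡ 23
7 = 4 + 2 + 1, so s^7 ≡ 23·67·12 ≡ 12 (mod 77)

12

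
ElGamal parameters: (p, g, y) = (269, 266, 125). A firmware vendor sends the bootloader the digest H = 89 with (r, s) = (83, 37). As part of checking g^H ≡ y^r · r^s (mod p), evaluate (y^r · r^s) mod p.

29

125^2 = 15625 ≡ 23
125^4 ≡ 23^2 = 529 ≡ 260
125^8 ≡ 260^2 = 67600 ≡ 81
125^16 ≡ 81^2 = 6561 ≡ 105
125^32 ≡ 105^2 = 11025 ≡ 265
125^64 ≡ 265^2 = 70225 ≡ 16
83 = 64 + 16 + 2 + 1, so 125^83 ≡ 16·105·23·125 ≡ 105 (mod 269)
83^2 = 6889 ≡ 164
83^4 ≡ 164^2 = 26896 ≡ 265
83^8 ≡ 265^2 = 70225 ≡ 16
83^16 ≡ 16^2 = 256
83^32 ≡ 256^2 = 65536 ≡ 169
37 = 32 + 4 + 1, so 83^37 ≡ 169·265·83 ≡ 113 (mod 269)
y^r · r^s ≡ 105·113 = 11865 ≡ 29 (mod 269)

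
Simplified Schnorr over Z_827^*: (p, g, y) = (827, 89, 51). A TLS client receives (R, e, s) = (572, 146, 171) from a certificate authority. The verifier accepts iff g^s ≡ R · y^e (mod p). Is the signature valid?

g^s mod p:
Squares mod 827: 89^1≡89, 89^2≡478, 89^4≡232, 89^8≡69, 89^16≡626, 89^32≡705, 89^64≡825, 89^128≡4
171 = 128 + 32 + 8 + 2 + 1, so 89^171 ≡ 4·705·69·478·89 ≡ 594 (mod 827)
R · y^e mod p:
Squares mod 827: 51^1≡51, 51^2≡120, 51^4≡341, 51^8≡501, 51^16≡420, 51^32≡249, 51^64≡803, 51^128≡576
146 = 128 + 16 + 2, so 51^146 ≡ 576·420·120 ≡ 219 (mod 827)
572·219 = 125268 ≡ 391 (mod 827)
594 ≠ 391; the check fails.

invalid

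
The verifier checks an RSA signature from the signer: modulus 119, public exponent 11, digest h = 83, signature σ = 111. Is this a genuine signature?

genuine

σ^2 ≡ 111^2 = 12321 ≡ 64
σ^4 ≡ 64^2 = 4096 ≡ 50
σ^8 ≡ 50^2 = 2500 ≡ 1
11 = 8 + 2 + 1, so σ^11 ≡ 1·64·111 ≡ 83 (mod 119)
σ^11 mod 119 = 83 matches h.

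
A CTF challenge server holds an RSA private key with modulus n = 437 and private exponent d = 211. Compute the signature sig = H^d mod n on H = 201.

125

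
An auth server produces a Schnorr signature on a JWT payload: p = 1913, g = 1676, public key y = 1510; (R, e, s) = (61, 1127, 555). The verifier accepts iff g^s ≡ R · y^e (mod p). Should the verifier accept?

g^s mod p:
Squares mod 1913: 1676^1≡1676, 1676^2≡692, 1676^4≡614, 1676^8≡135, 1676^16≡1008, 1676^32≡261, 1676^64≡1166, 1676^128≡1326, 1676^256≡229, 1676^512≡790
555 = 512 + 32 + 8 + 2 + 1, so 1676^555 ≡ 790·261·135·692·1676 ≡ 61 (mod 1913)
R · y^e mod p:
Squares mod 1913: 1510^1≡1510, 1510^2≡1717, 1510^4≡156, 1510^8≡1380, 1510^16≡965, 1510^32≡1507, 1510^64≡318, 1510^128≡1648, 1510^256≡1357, 1510^512≡1143, 1510^1024≡1783
1127 = 1024 + 64 + 32 + 4 + 2 + 1, so 1510^1127 ≡ 1783·318·1507·156·1717·1510 ≡ 103 (mod 1913)
61·103 = 6283 ≡ 544 (mod 1913)
61 ≠ 544; the check fails.

reject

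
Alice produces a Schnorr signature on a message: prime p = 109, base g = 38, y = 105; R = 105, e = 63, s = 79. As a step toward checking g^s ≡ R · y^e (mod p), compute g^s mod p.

105

Squares mod 109: 38^1≡38, 38^2≡27, 38^4≡75, 38^8≡66, 38^16≡105, 38^32≡16, 38^64≡38
79 = 64 + 8 + 4 + 2 + 1, so 38^79 ≡ 38·66·75·27·38 ≡ 105 (mod 109)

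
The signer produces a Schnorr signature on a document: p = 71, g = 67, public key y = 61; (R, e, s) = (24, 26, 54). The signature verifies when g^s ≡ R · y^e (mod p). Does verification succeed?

g^s mod p:
Squares mod 71: 67^1≡67, 67^2≡16, 67^4≡43, 67^8≡3, 67^16≡9, 67^32≡10
54 = 32 + 16 + 4 + 2, so 67^54 ≡ 10·9·43·16 ≡ 8 (mod 71)
R · y^e mod p:
Squares mod 71: 61^1≡61, 61^2≡29, 61^4≡60, 61^8≡50, 61^16≡15
26 = 16 + 8 + 2, so 61^26 ≡ 15·50·29 ≡ 24 (mod 71)
24·24 = 576 ≡ 8 (mod 71)
8 ≡ 8 (mod 71); signature holds.

passes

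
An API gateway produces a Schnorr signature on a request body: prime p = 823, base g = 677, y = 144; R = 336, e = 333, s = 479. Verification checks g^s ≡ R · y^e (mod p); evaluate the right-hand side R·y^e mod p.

144^2 = 20736 ≡ 161
144^4 ≡ 161^2 = 25921 ≡ 408
144^8 ≡ 408^2 = 166464 ≡ 218
144^16 ≡ 218^2 = 47524 ≡ 613
144^32 ≡ 613^2 = 375769 ≡ 481
144^64 ≡ 481^2 = 231361 ≡ 98
144^128 ≡ 98^2 = 9604 ≡ 551
144^256 ≡ 551^2 = 303601 ≡ 737
333 = 256 + 64 + 8 + 4 + 1, so 144^333 ≡ 737·98·218·408·144 ≡ 297 (mod 823)
R · y^e ≡ 336·297 = 99792 ≡ 209 (mod 823)

209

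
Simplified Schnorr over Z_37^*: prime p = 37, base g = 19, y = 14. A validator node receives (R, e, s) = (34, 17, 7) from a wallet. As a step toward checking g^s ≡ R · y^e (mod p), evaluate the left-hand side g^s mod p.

24

19^2 = 361 ≡ 28
19^4 ≡ 28^2 = 784 ≡ 7
7 = 4 + 2 + 1, so 19^7 ≡ 7·28·19 ≡ 24 (mod 37)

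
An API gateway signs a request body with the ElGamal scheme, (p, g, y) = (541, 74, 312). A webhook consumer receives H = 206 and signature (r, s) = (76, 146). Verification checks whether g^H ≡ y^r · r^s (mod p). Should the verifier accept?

reject

Left side g^H mod p:
Squares mod 541: 74^1≡74, 74^2≡66, 74^4≡28, 74^8≡243, 74^16≡80, 74^32≡449, 74^64≡349, 74^128≡76
206 = 128 + 64 + 8 + 4 + 2, so 74^206 ≡ 76·349·243·28·66 ≡ 510 (mod 541)
Right side y^r · r^s mod p:
Squares mod 541: 312^1≡312, 312^2≡505, 312^4≡214, 312^8≡352, 312^16≡15, 312^32≡225, 312^64≡312
76 = 64 + 8 + 4, so 312^76 ≡ 312·352·214 ≡ 214 (mod 541)
Squares mod 541: 76^1≡76, 76^2≡366, 76^4≡329, 76^8≡41, 76^16≡58, 76^32≡118, 76^64≡399, 76^128≡147
146 = 128 + 16 + 2, so 76^146 ≡ 147·58·366 ≡ 28 (mod 541)
214·28 = 5992 ≡ 41 (mod 541)
510 ≠ 41, so verification fails.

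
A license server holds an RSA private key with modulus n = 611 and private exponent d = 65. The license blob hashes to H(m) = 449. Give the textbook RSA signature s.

583

(H(m))^2 ≡ 449^2 = 201601 ≡ 582
(H(m))^4 ≡ 582^2 = 338724 ≡ 230
(H(m))^8 ≡ 230^2 = 52900 ≡ 354
(H(m))^16 ≡ 354^2 = 125316 ≡ 61
(H(m))^32 ≡ 61^2 = 3721 ≡ 55
(H(m))^64 ≡ 55^2 = 3025 ≡ 581
65 = 64 + 1, so (H(m))^65 ≡ 581·449 ≡ 583 (mod 611)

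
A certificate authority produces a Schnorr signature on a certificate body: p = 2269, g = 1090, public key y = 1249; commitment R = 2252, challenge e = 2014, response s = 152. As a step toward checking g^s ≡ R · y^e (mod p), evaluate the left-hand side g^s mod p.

1090^2 = 1188100 ≡ 1413
1090^4 ≡ 1413^2 = 1996569 ≡ 2118
1090^8 ≡ 2118^2 = 4485924 ≡ 111
1090^16 ≡ 111^2 = 12321 ≡ 976
1090^32 ≡ 976^2 = 952576 ≡ 1865
1090^64 ≡ 1865^2 = 3478225 ≡ 2117
1090^128 ≡ 2117^2 = 4481689 ≡ 414
152 = 128 + 16 + 8, so 1090^152 ≡ 414·976·111 ≡ 2050 (mod 2269)

2050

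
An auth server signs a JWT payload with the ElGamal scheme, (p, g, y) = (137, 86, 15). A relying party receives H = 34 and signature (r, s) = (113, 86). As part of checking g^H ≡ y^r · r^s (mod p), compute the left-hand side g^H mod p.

86^2 = 7396 ≡ 135
86^4 ≡ 135^2 = 18225 ≡ 4
86^8 ≡ 4^2 = 16
86^16 ≡ 16^2 = 256 ≡ 119
86^32 ≡ 119^2 = 14161 ≡ 50
34 = 32 + 2, so 86^34 ≡ 50·135 ≡ 37 (mod 137)

37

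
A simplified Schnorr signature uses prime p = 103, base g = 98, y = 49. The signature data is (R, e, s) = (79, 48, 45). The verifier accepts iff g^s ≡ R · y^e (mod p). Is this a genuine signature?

genuine

g^s mod p:
98^2 = 9604 ≡ 25
98^4 ≡ 25^2 = 625 ≡ 7
98^8 ≡ 7^2 = 49
98^16 ≡ 49^2 = 2401 ≡ 32
98^32 ≡ 32^2 = 1024 ≡ 97
45 = 32 + 8 + 4 + 1, so 98^45 ≡ 97·49·7·98 ≡ 93 (mod 103)
R · y^e mod p:
49^2 = 2401 ≡ 32
49^4 ≡ 32^2 = 1024 ≡ 97
49^8 ≡ 97^2 = 9409 ≡ 36
49^16 ≡ 36^2 = 1296 ≡ 60
49^32 ≡ 60^2 = 3600 ≡ 98
48 = 32 + 16, so 49^48 ≡ 98·60 ≡ 9 (mod 103)
79·9 = 711 ≡ 93 (mod 103)
93 ≡ 93 (mod 103); signature holds.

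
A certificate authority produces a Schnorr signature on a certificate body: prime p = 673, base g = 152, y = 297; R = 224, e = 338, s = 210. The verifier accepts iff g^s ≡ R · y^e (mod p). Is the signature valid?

g^s mod p:
Squares mod 673: 152^1≡152, 152^2≡222, 152^4≡155, 152^8≡470, 152^16≡156, 152^32≡108, 152^64≡223, 152^128≡600
210 = 128 + 64 + 16 + 2, so 152^210 ≡ 600·223·156·222 ≡ 464 (mod 673)
R · y^e mod p:
Squares mod 673: 297^1≡297, 297^2≡46, 297^4≡97, 297^8≡660, 297^16≡169, 297^32≡295, 297^64≡208, 297^128≡192, 297^256≡522
338 = 256 + 64 + 16 + 2, so 297^338 ≡ 522·208·169·46 ≡ 627 (mod 673)
224·627 = 140448 ≡ 464 (mod 673)
464 ≡ 464 (mod 673); signature holds.

valid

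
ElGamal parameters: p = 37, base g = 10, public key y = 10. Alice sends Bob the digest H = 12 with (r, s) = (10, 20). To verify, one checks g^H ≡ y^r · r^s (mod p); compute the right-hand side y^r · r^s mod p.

1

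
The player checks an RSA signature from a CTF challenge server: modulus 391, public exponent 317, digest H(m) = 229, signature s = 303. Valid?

no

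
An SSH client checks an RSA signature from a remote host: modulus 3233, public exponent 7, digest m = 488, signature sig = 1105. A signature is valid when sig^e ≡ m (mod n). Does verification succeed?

fails

sig^2 ≡ 1105^2 = 1221025 ≡ 2184
sig^4 ≡ 2184^2 = 4769856 ≡ 1181
7 = 4 + 2 + 1, so sig^7 ≡ 1181·2184·1105 ≡ 2178 (mod 3233)
sig^7 mod 3233 = 2178, but m = 488.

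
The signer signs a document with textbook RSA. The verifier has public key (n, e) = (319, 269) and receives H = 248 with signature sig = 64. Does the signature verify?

does not verify

sig^2 ≡ 64^2 = 4096 ≡ 268
sig^4 ≡ 268^2 = 71824 ≡ 49
sig^8 ≡ 49^2 = 2401 ≡ 168
sig^16 ≡ 168^2 = 28224 ≡ 152
sig^32 ≡ 152^2 = 23104 ≡ 136
sig^64 ≡ 136^2 = 18496 ≡ 313
sig^128 ≡ 313^2 = 97969 ≡ 36
sig^256 ≡ 36^2 = 1296 ≡ 20
269 = 256 + 8 + 4 + 1, so sig^269 ≡ 20·168·49·64 ≡ 71 (mod 319)
71 ≠ 248, so verification fails.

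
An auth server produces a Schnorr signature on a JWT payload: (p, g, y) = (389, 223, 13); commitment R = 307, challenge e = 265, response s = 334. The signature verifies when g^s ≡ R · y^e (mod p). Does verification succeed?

fails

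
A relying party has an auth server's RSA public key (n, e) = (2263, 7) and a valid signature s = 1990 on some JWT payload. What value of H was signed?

s^2 ≡ 1990^2 = 3960100 ≡ 2113
s^4 ≡ 2113^2 = 4464769 ≡ 2133
7 = 4 + 2 + 1, so s^7 ≡ 2133·2113·1990 ≡ 1339 (mod 2263)

1339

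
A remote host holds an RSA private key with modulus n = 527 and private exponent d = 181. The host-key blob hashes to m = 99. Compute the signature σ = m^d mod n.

471

m^2 ≡ 99^2 = 9801 ≡ 315
m^4 ≡ 315^2 = 99225 ≡ 149
m^8 ≡ 149^2 = 22201 ≡ 67
m^16 ≡ 67^2 = 4489 ≡ 273
m^32 ≡ 273^2 = 74529 ≡ 222
m^64 ≡ 222^2 = 49284 ≡ 273
m^128 ≡ 273^2 = 74529 ≡ 222
181 = 128 + 32 + 16 + 4 + 1, so m^181 ≡ 222·222·273·149·99 ≡ 471 (mod 527)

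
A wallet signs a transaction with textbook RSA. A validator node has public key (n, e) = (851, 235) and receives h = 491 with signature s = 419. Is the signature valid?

invalid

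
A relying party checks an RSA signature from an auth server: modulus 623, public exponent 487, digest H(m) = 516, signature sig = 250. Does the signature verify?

verifies

sig^2 ≡ 250^2 = 62500 ≡ 200
sig^4 ≡ 200^2 = 40000 ≡ 128
sig^8 ≡ 128^2 = 16384 ≡ 186
sig^16 ≡ 186^2 = 34596 ≡ 331
sig^32 ≡ 331^2 = 109561 ≡ 536
sig^64 ≡ 536^2 = 287296 ≡ 93
sig^128 ≡ 93^2 = 8649 ≡ 550
sig^256 ≡ 550^2 = 302500 ≡ 345
487 = 256 + 128 + 64 + 32 + 4 + 2 + 1, so sig^487 ≡ 345·550·93·536·128·200·250 ≡ 516 (mod 623)
sig^487 mod 623 = 516 matches H(m).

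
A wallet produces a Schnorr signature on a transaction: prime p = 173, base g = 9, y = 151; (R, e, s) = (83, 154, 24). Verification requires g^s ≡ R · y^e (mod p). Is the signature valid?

g^s mod p:
Squares mod 173: 9^1≡9, 9^2≡81, 9^4≡160, 9^8≡169, 9^16≡16
24 = 16 + 8, so 9^24 ≡ 16·169 ≡ 109 (mod 173)
R · y^e mod p:
Squares mod 173: 151^1≡151, 151^2≡138, 151^4≡14, 151^8≡23, 151^16≡10, 151^32≡100, 151^64≡139, 151^128≡118
154 = 128 + 16 + 8 + 2, so 151^154 ≡ 118·10·23·138 ≡ 43 (mod 173)
83·43 = 3569 ≡ 109 (mod 173)
109 ≡ 109 (mod 173); signature holds.

valid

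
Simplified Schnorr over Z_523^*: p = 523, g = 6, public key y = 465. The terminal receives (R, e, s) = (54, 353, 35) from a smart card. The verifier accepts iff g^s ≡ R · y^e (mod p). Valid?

no

g^s mod p:
Squares mod 523: 6^1≡6, 6^2≡36, 6^4≡250, 6^8≡263, 6^16≡133, 6^32≡430
35 = 32 + 2 + 1, so 6^35 ≡ 430·36·6 ≡ 309 (mod 523)
R · y^e mod p:
Squares mod 523: 465^1≡465, 465^2≡226, 465^4≡345, 465^8≡304, 465^16≡368, 465^32≡490, 465^64≡43, 465^128≡280, 465^256≡473
353 = 256 + 64 + 32 + 1, so 465^353 ≡ 473·43·490·465 ≡ 387 (mod 523)
54·387 = 20898 ≡ 501 (mod 523)
309 ≠ 501; the check fails.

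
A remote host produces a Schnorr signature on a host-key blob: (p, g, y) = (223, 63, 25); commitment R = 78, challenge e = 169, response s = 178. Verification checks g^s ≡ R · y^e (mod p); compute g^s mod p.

63^2 = 3969 ≡ 178
63^4 ≡ 178^2 = 31684 ≡ 18
63^8 ≡ 18^2 = 324 ≡ 101
63^16 ≡ 101^2 = 10201 ≡ 166
63^32 ≡ 166^2 = 27556 ≡ 127
63^64 ≡ 127^2 = 16129 ≡ 73
63^128 ≡ 73^2 = 5329 ≡ 200
178 = 128 + 32 + 16 + 2, so 63^178 ≡ 200·127·166·178 ≡ 212 (mod 223)

212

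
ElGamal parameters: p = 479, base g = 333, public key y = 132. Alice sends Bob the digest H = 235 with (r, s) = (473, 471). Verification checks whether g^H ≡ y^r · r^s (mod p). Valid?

Left side g^H mod p:
333^235 mod 479 = 475
Right side y^r · r^s mod p:
132^473 mod 479 = 321
473^471 mod 479 = 285
321·285 = 91485 ≡ 475 (mod 479)
475 ≡ 475 (mod 479), so the signature is genuine.

yes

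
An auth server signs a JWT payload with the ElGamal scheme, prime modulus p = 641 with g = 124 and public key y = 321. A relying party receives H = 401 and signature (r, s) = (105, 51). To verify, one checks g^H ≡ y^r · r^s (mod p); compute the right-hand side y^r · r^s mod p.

Squares mod 641: 321^1≡321, 321^2≡481, 321^4≡601, 321^8≡318, 321^16≡487, 321^32≡640, 321^64≡1
105 = 64 + 32 + 8 + 1, so 321^105 ≡ 1·640·318·321 ≡ 482 (mod 641)
Squares mod 641: 105^1≡105, 105^2≡128, 105^4≡359, 105^8≡40, 105^16≡318, 105^32≡487
51 = 32 + 16 + 2 + 1, so 105^51 ≡ 487·318·128·105 ≡ 248 (mod 641)
y^r · r^s ≡ 482·248 = 119536 ≡ 310 (mod 641)

310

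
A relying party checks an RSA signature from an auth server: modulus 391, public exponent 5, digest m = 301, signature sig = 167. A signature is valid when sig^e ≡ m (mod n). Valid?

yes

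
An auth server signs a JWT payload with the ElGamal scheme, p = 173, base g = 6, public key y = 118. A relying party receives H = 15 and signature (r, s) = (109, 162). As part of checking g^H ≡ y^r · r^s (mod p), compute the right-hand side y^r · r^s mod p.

118^2 = 13924 ≡ 84
118^4 ≡ 84^2 = 7056 ≡ 136
118^8 ≡ 136^2 = 18496 ≡ 158
118^16 ≡ 158^2 = 24964 ≡ 52
118^32 ≡ 52^2 = 2704 ≡ 109
118^64 ≡ 109^2 = 11881 ≡ 117
109 = 64 + 32 + 8 + 4 + 1, so 118^109 ≡ 117·109·158·136·118 ≡ 140 (mod 173)
109^2 = 11881 ≡ 117
109^4 ≡ 117^2 = 13689 ≡ 22
109^8 ≡ 22^2 = 484 ≡ 138
109^16 ≡ 138^2 = 19044 ≡ 14
109^32 ≡ 14^2 = 196 ≡ 23
109^64 ≡ 23^2 = 529 ≡ 10
109^128 ≡ 10^2 = 100
162 = 128 + 32 + 2, so 109^162 ≡ 100·23·117 ≡ 85 (mod 173)
y^r · r^s ≡ 140·85 = 11900 ≡ 136 (mod 173)

136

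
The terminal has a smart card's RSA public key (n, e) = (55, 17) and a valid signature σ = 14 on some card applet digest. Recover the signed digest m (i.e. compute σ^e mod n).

9

σ^2 ≡ 14^2 = 196 ≡ 31
σ^4 ≡ 31^2 = 961 ≡ 26
σ^8 ≡ 26^2 = 676 ≡ 16
σ^16 ≡ 16^2 = 256 ≡ 36
17 = 16 + 1, so σ^17 ≡ 36·14 ≡ 9 (mod 55)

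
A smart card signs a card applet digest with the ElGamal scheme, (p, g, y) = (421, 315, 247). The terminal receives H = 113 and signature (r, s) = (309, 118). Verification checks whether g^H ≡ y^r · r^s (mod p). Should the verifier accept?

reject

Left side g^H mod p:
315^2 = 99225 ≡ 290
315^4 ≡ 290^2 = 84100 ≡ 321
315^8 ≡ 321^2 = 103041 ≡ 317
315^16 ≡ 317^2 = 100489 ≡ 291
315^32 ≡ 291^2 = 84681 ≡ 60
315^64 ≡ 60^2 = 3600 ≡ 232
113 = 64 + 32 + 16 + 1, so 315^113 ≡ 232·60·291·315 ≡ 317 (mod 421)
Right side y^r · r^s mod p:
247^2 = 61009 ≡ 385
247^4 ≡ 385^2 = 148225 ≡ 33
247^8 ≡ 33^2 = 1089 ≡ 247
247^16 ≡ 247^2 = 61009 ≡ 385
247^32 ≡ 385^2 = 148225 ≡ 33
247^64 ≡ 33^2 = 1089 ≡ 247
247^128 ≡ 247^2 = 61009 ≡ 385
247^256 ≡ 385^2 = 148225 ≡ 33
309 = 256 + 32 + 16 + 4 + 1, so 247^309 ≡ 33·33·385·33·247 ≡ 247 (mod 421)
309^2 = 95481 ≡ 335
309^4 ≡ 335^2 = 112225 ≡ 239
309^8 ≡ 239^2 = 57121 ≡ 286
309^16 ≡ 286^2 = 81796 ≡ 122
309^32 ≡ 122^2 = 14884 ≡ 149
309^64 ≡ 149^2 = 22201 ≡ 309
118 = 64 + 32 + 16 + 4 + 2, so 309^118 ≡ 309·149·122·239·335 ≡ 237 (mod 421)
247·237 = 58539 ≡ 20 (mod 421)
317 ≠ 20, so verification fails.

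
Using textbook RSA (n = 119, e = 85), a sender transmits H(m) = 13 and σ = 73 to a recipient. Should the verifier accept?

σ^2 ≡ 73^2 = 5329 ≡ 93
σ^4 ≡ 93^2 = 8649 ≡ 81
σ^8 ≡ 81^2 = 6561 ≡ 16
σ^16 ≡ 16^2 = 256 ≡ 18
σ^32 ≡ 18^2 = 324 ≡ 86
σ^64 ≡ 86^2 = 7396 ≡ 18
85 = 64 + 16 + 4 + 1, so σ^85 ≡ 18·18·81·73 ≡ 31 (mod 119)
σ^85 mod 119 = 31, but H(m) = 13.

reject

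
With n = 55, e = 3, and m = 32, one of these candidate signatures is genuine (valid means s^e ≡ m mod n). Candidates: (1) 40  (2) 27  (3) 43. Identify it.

3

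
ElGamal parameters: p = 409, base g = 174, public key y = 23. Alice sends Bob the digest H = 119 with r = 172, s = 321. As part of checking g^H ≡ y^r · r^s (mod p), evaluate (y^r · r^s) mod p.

23^2 = 529 ≡ 120
23^4 ≡ 120^2 = 14400 ≡ 85
23^8 ≡ 85^2 = 7225 ≡ 272
23^16 ≡ 272^2 = 73984 ≡ 364
23^32 ≡ 364^2 = 132496 ≡ 389
23^64 ≡ 389^2 = 151321 ≡ 400
23^128 ≡ 400^2 = 160000 ≡ 81
172 = 128 + 32 + 8 + 4, so 23^172 ≡ 81·389·272·85 ≡ 184 (mod 409)
172^2 = 29584 ≡ 136
172^4 ≡ 136^2 = 18496 ≡ 91
172^8 ≡ 91^2 = 8281 ≡ 101
172^16 ≡ 101^2 = 10201 ≡ 385
172^32 ≡ 385^2 = 148225 ≡ 167
172^64 ≡ 167^2 = 27889 ≡ 77
172^128 ≡ 77^2 = 5929 ≡ 203
172^256 ≡ 203^2 = 41209 ≡ 309
321 = 256 + 64 + 1, so 172^321 ≡ 309·77·172 ≡ 351 (mod 409)
y^r · r^s ≡ 184·351 = 64584 ≡ 371 (mod 409)

371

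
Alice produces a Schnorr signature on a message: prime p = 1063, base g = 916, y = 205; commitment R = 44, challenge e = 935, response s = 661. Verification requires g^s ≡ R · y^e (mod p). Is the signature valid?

invalid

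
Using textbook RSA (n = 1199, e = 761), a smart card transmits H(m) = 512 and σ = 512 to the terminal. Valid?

yes

Squares mod 1199: σ^1≡512, σ^2≡762, σ^4≡328, σ^8≡873, σ^16≡764, σ^32≡982, σ^64≡328, σ^128≡873, σ^256≡764, σ^512≡982
761 = 512 + 128 + 64 + 32 + 16 + 8 + 1, so σ^761 ≡ 982·873·328·982·764·873·512 ≡ 512 (mod 1199)
Since 512 equals the digest 512, verification succeeds.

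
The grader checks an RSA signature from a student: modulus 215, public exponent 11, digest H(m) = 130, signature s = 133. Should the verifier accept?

s^2 ≡ 133^2 = 17689 ≡ 59
s^4 ≡ 59^2 = 3481 ≡ 41
s^8 ≡ 41^2 = 1681 ≡ 176
11 = 8 + 2 + 1, so s^11 ≡ 176·59·133 ≡ 127 (mod 215)
The recovered value 127 does not match the digest 130.

reject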